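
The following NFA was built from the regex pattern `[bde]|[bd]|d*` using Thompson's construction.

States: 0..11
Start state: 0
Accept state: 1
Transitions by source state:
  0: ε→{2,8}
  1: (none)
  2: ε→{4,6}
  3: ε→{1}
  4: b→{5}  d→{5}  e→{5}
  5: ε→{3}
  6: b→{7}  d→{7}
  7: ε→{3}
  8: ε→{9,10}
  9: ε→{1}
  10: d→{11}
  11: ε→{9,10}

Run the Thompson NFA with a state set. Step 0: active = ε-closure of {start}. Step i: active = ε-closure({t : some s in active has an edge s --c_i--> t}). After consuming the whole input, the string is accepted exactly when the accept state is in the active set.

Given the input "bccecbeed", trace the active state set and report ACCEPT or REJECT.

S₀ = ε-closure({0}) = {0,1,2,4,6,8,9,10}
'b' @ 1: {1,3,5,7}  ✓accept
'c' @ 2: {}  — dead — no transitions
rest 'cecbeed' ignored (set empty)
after full input: {}  (accept=1 not in)

Answer: REJECT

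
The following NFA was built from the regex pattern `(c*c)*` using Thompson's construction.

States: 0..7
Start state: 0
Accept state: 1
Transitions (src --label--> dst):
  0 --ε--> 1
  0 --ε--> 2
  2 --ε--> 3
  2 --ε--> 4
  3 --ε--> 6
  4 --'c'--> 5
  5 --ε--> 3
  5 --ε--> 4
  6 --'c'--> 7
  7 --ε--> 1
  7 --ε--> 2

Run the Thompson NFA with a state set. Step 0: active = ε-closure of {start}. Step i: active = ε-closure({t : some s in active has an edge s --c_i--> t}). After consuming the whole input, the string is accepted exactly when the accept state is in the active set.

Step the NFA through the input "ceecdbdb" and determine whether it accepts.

Answer: REJECT

Derivation:
initial (ε-close {0}): {0,1,2,3,4,6}
'c' @ 1: {1,2,3,4,5,6,7}  [accepting]
'e' @ 2: {}  — no active states
rest 'ecdbdb' ignored (set empty)
final: {}; accept 1 not in set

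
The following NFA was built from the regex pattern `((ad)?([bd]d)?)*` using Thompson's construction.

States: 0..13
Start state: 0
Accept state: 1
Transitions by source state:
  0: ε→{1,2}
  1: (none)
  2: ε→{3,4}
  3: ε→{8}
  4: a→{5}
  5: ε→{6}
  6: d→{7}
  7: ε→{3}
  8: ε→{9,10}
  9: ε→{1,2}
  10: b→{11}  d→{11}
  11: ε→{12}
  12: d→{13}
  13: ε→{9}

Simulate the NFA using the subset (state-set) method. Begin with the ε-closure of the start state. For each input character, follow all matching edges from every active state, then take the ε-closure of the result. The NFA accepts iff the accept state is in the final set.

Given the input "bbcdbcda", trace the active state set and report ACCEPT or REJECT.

Answer: REJECT

Derivation:
start: ε-closure({0}) = {0,1,2,3,4,8,9,10}
'b' @ 1: {11,12}
'b' @ 2: {}  — no active states
rest 'cdbcda' ignored (set empty)
final: {}; accept 1 not in set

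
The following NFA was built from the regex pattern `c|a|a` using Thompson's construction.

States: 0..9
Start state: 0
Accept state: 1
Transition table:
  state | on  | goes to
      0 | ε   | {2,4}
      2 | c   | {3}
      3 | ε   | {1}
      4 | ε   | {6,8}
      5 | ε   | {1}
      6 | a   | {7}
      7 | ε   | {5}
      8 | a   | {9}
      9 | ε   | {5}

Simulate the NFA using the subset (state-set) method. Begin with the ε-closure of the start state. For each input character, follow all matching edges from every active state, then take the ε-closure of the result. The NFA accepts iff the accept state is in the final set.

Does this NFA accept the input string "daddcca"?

initial (ε-close {0}): {0,2,4,6,8}
'd' @ 1: {}  — no active states
rest 'addcca' ignored (set empty)
end set {} — state 1 not in

Answer: REJECT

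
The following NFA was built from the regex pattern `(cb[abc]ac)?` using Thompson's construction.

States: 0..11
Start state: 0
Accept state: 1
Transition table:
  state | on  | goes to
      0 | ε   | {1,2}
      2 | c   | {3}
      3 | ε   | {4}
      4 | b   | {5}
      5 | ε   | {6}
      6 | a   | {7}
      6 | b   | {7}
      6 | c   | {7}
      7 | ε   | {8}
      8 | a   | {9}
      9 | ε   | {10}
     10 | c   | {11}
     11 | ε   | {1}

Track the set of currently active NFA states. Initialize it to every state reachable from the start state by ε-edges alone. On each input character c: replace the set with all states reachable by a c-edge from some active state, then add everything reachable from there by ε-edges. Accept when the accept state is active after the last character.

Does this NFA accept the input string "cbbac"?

initial (ε-close {0}): {0,1,2}
'c' @ 1: {3,4}
'b' @ 2: {5,6}
'b' @ 3: {7,8}
'a' @ 4: {9,10}
'c' @ 5: {1,11}  (accept∈set)
end set {1,11} — state 1 in

Answer: ACCEPT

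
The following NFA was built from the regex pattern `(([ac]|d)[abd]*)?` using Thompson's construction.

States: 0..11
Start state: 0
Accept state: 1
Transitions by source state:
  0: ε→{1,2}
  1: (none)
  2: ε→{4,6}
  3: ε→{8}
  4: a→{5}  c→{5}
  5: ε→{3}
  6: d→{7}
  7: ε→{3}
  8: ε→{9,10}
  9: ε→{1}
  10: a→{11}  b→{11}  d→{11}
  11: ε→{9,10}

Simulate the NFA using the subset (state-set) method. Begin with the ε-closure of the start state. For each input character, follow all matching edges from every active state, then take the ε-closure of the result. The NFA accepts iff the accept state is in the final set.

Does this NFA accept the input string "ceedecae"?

Answer: REJECT

Trace:
S₀ = ε-closure({0}) = {0,1,2,4,6}
'c' @ 1: {1,3,5,8,9,10}  [accepting]
'e' @ 2: {}  — dead — no transitions
rest 'edecae' ignored (set empty)
after full input: {}  (accept=1 not in)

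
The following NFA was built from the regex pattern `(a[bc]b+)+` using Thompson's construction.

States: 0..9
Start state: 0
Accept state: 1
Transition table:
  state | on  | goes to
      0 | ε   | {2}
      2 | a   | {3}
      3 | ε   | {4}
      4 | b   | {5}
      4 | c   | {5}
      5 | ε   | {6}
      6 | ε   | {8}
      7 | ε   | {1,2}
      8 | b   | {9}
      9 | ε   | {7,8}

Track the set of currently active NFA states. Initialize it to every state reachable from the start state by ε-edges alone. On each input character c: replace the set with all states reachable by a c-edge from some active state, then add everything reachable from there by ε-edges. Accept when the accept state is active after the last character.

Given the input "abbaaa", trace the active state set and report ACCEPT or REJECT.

start: ε-closure({0}) = {0,2}
'a' @ 1: {3,4}
'b' @ 2: {5,6,8}
'b' @ 3: {1,2,7,8,9}  ✓accept
'a' @ 4: {3,4}
'a' @ 5: {}  — state set empty
rest 'a' ignored (set empty)
end set {} — state 1 not in

Answer: REJECT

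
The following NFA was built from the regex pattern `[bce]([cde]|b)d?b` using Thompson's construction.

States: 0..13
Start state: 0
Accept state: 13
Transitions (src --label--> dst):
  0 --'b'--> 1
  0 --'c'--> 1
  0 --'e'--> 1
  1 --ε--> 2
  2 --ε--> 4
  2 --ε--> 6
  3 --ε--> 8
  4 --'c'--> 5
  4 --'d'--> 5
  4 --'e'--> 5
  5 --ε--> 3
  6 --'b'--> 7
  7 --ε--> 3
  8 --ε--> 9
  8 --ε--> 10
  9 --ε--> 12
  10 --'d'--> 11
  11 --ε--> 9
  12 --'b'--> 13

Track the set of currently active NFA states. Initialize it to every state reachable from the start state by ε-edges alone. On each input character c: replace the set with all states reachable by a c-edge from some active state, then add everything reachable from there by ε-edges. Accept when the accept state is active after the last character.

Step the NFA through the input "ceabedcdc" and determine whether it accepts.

initial (ε-close {0}): {0}
'c' @ 1: {1,2,4,6}
'e' @ 2: {3,5,8,9,10,12}
'a' @ 3: {}  — state set empty
rest 'bedcdc' ignored (set empty)
after full input: {}  (accept=13 not in)

Answer: REJECT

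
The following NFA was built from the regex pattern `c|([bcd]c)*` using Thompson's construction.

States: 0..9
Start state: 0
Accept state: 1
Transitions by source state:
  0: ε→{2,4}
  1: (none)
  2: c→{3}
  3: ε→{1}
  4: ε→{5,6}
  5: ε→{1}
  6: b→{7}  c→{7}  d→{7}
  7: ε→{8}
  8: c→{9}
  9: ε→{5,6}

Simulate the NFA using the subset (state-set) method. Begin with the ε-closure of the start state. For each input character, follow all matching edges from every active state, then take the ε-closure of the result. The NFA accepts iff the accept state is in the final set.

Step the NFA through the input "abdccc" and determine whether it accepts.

Answer: REJECT

Trace:
start: ε-closure({0}) = {0,1,2,4,5,6}
'a' @ 1: {}  — no active states
rest 'bdccc' ignored (set empty)
end set {} — state 1 not in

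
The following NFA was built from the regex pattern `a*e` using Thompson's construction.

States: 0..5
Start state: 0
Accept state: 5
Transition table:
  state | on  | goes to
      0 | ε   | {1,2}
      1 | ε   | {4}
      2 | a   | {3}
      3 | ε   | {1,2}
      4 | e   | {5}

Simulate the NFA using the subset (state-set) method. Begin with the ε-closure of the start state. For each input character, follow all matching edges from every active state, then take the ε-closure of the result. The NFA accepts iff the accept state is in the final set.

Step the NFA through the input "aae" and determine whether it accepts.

Answer: ACCEPT

Derivation:
start: ε-closure({0}) = {0,1,2,4}
'a' @ 1: {1,2,3,4}
'a' @ 2: {1,2,3,4}
'e' @ 3: {5}  (accept∈set)
final: {5}; accept 5 in set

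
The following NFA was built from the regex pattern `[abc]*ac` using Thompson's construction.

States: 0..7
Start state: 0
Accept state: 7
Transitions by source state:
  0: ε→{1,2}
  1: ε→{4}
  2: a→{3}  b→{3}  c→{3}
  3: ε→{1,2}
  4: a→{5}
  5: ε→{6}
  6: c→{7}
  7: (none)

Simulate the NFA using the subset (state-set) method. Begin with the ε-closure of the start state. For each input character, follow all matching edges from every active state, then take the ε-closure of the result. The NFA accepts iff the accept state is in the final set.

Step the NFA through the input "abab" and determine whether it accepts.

initial (ε-close {0}): {0,1,2,4}
'a' @ 1: {1,2,3,4,5,6}
'b' @ 2: {1,2,3,4}
'a' @ 3: {1,2,3,4,5,6}
'b' @ 4: {1,2,3,4}
end set {1,2,3,4} — state 7 not in

Answer: REJECT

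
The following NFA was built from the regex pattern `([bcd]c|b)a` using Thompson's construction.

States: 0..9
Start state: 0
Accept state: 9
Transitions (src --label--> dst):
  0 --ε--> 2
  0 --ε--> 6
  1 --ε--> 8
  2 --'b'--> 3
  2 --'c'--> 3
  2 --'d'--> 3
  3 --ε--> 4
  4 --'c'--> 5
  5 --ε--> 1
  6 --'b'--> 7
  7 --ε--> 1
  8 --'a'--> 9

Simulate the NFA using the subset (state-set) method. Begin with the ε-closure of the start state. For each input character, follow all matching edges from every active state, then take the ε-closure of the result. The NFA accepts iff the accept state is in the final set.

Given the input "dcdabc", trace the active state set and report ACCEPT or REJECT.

Answer: REJECT

Steps:
initial (ε-close {0}): {0,2,6}
'd' @ 1: {3,4}
'c' @ 2: {1,5,8}
'd' @ 3: {}  — state set empty
rest 'abc' ignored (set empty)
after full input: {}  (accept=9 not in)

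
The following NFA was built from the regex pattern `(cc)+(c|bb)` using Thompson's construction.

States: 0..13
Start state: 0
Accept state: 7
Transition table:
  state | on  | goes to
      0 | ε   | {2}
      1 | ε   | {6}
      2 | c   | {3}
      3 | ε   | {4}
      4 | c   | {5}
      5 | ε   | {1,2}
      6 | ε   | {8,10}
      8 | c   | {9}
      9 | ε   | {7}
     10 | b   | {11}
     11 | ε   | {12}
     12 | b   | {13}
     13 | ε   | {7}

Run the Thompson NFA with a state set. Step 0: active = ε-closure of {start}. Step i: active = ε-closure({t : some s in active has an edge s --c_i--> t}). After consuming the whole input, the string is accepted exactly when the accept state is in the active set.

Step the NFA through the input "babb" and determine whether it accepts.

Answer: REJECT

Derivation:
initial (ε-close {0}): {0,2}
'b' @ 1: {}  — state set empty
rest 'abb' ignored (set empty)
end set {} — state 7 not in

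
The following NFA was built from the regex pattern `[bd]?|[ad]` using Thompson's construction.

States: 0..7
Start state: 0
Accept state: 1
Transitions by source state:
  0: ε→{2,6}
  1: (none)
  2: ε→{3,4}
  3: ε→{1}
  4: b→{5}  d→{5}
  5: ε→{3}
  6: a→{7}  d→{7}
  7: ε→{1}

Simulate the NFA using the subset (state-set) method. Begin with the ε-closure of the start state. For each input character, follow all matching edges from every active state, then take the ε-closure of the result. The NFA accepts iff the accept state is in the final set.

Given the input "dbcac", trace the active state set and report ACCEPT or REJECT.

Answer: REJECT

Trace:
S₀ = ε-closure({0}) = {0,1,2,3,4,6}
'd' @ 1: {1,3,5,7}  [accepting]
'b' @ 2: {}  — state set empty
rest 'cac' ignored (set empty)
final: {}; accept 1 not in set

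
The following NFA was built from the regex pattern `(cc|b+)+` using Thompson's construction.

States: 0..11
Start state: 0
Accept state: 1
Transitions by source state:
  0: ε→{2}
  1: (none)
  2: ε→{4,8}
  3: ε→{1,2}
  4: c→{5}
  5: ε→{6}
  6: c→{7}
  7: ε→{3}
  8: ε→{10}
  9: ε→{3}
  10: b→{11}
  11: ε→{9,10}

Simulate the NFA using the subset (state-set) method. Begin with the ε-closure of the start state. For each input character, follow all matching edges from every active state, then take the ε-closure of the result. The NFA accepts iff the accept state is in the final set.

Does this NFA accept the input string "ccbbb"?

initial (ε-close {0}): {0,2,4,8,10}
'c' @ 1: {5,6}
'c' @ 2: {1,2,3,4,7,8,10}  [accepting]
'b' @ 3: {1,2,3,4,8,9,10,11}  [accepting]
'b' @ 4: {1,2,3,4,8,9,10,11}  [accepting]
'b' @ 5: {1,2,3,4,8,9,10,11}  [accepting]
after full input: {1,2,3,4,8,9,10,11}  (accept=1 in)

Answer: ACCEPT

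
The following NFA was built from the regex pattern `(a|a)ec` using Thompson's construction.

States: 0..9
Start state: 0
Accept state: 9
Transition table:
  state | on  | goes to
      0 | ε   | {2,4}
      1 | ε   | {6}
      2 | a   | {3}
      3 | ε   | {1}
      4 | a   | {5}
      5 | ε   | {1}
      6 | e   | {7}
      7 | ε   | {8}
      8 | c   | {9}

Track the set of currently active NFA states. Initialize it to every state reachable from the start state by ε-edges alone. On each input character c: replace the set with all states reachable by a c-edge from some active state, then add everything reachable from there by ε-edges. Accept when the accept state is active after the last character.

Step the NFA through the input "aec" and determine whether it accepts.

Answer: ACCEPT

Trace:
start: ε-closure({0}) = {0,2,4}
'a' @ 1: {1,3,5,6}
'e' @ 2: {7,8}
'c' @ 3: {9}  [accepting]
after full input: {9}  (accept=9 in)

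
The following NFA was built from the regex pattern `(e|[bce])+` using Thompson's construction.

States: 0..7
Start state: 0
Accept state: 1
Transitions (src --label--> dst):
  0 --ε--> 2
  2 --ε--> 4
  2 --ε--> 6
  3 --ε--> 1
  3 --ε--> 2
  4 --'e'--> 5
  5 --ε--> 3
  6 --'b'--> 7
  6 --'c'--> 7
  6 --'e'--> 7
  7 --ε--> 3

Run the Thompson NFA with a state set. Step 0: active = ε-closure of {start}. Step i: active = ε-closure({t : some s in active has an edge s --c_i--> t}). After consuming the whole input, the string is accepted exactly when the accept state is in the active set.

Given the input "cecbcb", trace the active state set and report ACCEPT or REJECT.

Answer: ACCEPT

Derivation:
initial (ε-close {0}): {0,2,4,6}
'c' @ 1: {1,2,3,4,6,7}  [accepting]
'e' @ 2: {1,2,3,4,5,6,7}  [accepting]
'c' @ 3: {1,2,3,4,6,7}  [accepting]
'b' @ 4: {1,2,3,4,6,7}  [accepting]
'c' @ 5: {1,2,3,4,6,7}  [accepting]
'b' @ 6: {1,2,3,4,6,7}  [accepting]
end set {1,2,3,4,6,7} — state 1 in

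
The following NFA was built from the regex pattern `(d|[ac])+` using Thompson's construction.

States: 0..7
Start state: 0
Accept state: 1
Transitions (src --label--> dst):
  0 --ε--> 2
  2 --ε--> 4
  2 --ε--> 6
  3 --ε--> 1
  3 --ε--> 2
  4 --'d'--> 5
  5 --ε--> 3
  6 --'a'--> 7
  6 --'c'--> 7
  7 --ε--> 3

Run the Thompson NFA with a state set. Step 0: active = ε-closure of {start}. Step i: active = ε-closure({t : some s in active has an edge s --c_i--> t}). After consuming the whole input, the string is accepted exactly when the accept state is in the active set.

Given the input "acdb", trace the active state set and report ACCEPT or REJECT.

Answer: REJECT

Derivation:
initial (ε-close {0}): {0,2,4,6}
'a' @ 1: {1,2,3,4,6,7}  ✓accept
'c' @ 2: {1,2,3,4,6,7}  ✓accept
'd' @ 3: {1,2,3,4,5,6}  ✓accept
'b' @ 4: {}  — state set empty
after full input: {}  (accept=1 not in)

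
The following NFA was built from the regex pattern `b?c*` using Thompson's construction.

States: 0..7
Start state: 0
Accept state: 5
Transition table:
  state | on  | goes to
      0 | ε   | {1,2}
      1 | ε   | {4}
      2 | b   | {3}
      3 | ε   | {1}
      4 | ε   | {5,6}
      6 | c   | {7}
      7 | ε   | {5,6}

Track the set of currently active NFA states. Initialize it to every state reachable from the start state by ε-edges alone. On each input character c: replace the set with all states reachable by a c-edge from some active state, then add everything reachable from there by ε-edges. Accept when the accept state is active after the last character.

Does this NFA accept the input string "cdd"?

start: ε-closure({0}) = {0,1,2,4,5,6}
'c' @ 1: {5,6,7}  ✓accept
'd' @ 2: {}  — state set empty
rest 'd' ignored (set empty)
end set {} — state 5 not in

Answer: REJECT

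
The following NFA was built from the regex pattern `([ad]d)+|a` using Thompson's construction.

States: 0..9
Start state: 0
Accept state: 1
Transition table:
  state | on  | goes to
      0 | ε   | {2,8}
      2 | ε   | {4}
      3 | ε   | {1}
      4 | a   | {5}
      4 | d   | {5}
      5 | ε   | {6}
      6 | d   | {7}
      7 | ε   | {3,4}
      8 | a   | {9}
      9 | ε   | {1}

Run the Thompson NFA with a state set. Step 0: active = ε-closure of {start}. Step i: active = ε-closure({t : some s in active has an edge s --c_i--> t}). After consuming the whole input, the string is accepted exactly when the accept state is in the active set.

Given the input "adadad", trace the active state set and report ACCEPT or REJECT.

Answer: ACCEPT

Steps:
start: ε-closure({0}) = {0,2,4,8}
'a' @ 1: {1,5,6,9}  (accept∈set)
'd' @ 2: {1,3,4,7}  (accept∈set)
'a' @ 3: {5,6}
'd' @ 4: {1,3,4,7}  (accept∈set)
'a' @ 5: {5,6}
'd' @ 6: {1,3,4,7}  (accept∈set)
final: {1,3,4,7}; accept 1 in set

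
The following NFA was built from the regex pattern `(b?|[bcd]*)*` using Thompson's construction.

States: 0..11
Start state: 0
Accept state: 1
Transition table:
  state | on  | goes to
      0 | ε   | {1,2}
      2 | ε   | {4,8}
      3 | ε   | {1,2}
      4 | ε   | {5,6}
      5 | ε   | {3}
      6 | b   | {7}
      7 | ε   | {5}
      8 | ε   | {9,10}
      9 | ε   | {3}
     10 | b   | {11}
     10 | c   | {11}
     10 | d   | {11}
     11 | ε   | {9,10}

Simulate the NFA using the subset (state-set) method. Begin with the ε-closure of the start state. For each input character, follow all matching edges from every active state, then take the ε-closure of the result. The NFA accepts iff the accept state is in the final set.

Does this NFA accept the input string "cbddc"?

start: ε-closure({0}) = {0,1,2,3,4,5,6,8,9,10}
'c' @ 1: {1,2,3,4,5,6,8,9,10,11}  ✓accept
'b' @ 2: {1,2,3,4,5,6,7,8,9,10,11}  ✓accept
'd' @ 3: {1,2,3,4,5,6,8,9,10,11}  ✓accept
'd' @ 4: {1,2,3,4,5,6,8,9,10,11}  ✓accept
'c' @ 5: {1,2,3,4,5,6,8,9,10,11}  ✓accept
end set {1,2,3,4,5,6,8,9,10,11} — state 1 in

Answer: ACCEPT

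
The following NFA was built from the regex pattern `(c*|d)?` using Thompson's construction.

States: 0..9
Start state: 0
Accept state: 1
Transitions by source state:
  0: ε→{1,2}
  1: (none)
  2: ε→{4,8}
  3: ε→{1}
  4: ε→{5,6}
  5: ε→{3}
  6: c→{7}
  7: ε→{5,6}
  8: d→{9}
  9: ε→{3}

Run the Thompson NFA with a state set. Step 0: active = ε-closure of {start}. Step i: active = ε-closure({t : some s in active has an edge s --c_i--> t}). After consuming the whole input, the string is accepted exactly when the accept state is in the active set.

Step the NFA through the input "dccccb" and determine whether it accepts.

Answer: REJECT

Steps:
start: ε-closure({0}) = {0,1,2,3,4,5,6,8}
'd' @ 1: {1,3,9}  ✓accept
'c' @ 2: {}  — state set empty
rest 'cccb' ignored (set empty)
after full input: {}  (accept=1 not in)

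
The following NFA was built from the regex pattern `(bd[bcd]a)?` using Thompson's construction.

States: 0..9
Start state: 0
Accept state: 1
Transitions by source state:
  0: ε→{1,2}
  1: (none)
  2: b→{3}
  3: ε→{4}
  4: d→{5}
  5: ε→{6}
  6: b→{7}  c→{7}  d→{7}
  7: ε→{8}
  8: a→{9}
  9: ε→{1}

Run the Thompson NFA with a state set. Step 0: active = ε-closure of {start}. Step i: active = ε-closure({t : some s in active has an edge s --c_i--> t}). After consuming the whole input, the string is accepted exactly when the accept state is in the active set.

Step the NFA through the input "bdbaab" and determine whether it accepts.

Answer: REJECT

Derivation:
initial (ε-close {0}): {0,1,2}
'b' @ 1: {3,4}
'd' @ 2: {5,6}
'b' @ 3: {7,8}
'a' @ 4: {1,9}  [accepting]
'a' @ 5: {}  — dead — no transitions
rest 'b' ignored (set empty)
after full input: {}  (accept=1 not in)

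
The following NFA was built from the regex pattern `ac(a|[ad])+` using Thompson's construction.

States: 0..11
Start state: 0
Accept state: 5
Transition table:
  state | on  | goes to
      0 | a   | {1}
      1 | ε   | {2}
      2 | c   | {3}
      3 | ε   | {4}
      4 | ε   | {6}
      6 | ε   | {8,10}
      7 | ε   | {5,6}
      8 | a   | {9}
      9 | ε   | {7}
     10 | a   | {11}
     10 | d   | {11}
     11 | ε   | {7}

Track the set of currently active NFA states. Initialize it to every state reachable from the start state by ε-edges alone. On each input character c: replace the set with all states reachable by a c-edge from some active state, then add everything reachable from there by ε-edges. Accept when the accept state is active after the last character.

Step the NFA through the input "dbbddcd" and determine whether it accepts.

Answer: REJECT

Derivation:
initial (ε-close {0}): {0}
'd' @ 1: {}  — no active states
rest 'bbddcd' ignored (set empty)
final: {}; accept 5 not in set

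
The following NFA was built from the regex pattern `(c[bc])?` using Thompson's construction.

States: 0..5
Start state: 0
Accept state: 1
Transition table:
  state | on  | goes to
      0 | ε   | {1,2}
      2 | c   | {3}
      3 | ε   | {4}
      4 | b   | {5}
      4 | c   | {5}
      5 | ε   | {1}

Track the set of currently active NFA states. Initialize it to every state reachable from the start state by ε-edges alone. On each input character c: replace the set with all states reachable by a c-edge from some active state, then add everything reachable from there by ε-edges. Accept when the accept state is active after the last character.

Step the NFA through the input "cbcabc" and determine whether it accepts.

S₀ = ε-closure({0}) = {0,1,2}
'c' @ 1: {3,4}
'b' @ 2: {1,5}  (accept∈set)
'c' @ 3: {}  — state set empty
rest 'abc' ignored (set empty)
final: {}; accept 1 not in set

Answer: REJECT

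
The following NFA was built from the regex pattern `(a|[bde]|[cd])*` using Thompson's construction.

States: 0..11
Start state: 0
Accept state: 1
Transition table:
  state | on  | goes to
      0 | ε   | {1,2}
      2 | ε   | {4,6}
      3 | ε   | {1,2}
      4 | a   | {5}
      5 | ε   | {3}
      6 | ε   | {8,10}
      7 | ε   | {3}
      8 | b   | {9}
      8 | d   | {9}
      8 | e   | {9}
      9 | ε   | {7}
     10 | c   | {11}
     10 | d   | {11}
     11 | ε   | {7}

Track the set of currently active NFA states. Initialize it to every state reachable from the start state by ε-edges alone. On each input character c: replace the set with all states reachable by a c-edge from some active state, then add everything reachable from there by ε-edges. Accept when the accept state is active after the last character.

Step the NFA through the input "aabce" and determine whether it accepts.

Answer: ACCEPT

Steps:
start: ε-closure({0}) = {0,1,2,4,6,8,10}
'a' @ 1: {1,2,3,4,5,6,8,10}  [accepting]
'a' @ 2: {1,2,3,4,5,6,8,10}  [accepting]
'b' @ 3: {1,2,3,4,6,7,8,9,10}  [accepting]
'c' @ 4: {1,2,3,4,6,7,8,10,11}  [accepting]
'e' @ 5: {1,2,3,4,6,7,8,9,10}  [accepting]
final: {1,2,3,4,6,7,8,9,10}; accept 1 in set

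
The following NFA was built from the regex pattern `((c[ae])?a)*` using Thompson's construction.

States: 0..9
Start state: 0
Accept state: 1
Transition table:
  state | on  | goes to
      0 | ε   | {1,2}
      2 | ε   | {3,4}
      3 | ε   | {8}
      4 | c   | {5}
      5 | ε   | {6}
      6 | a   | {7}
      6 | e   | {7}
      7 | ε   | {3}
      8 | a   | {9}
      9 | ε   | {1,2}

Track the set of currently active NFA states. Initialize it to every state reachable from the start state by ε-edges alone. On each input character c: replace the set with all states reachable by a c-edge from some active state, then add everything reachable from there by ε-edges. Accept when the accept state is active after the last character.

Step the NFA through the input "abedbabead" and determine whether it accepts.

Answer: REJECT

Derivation:
S₀ = ε-closure({0}) = {0,1,2,3,4,8}
'a' @ 1: {1,2,3,4,8,9}  [accepting]
'b' @ 2: {}  — dead — no transitions
rest 'edbabead' ignored (set empty)
end set {} — state 1 not in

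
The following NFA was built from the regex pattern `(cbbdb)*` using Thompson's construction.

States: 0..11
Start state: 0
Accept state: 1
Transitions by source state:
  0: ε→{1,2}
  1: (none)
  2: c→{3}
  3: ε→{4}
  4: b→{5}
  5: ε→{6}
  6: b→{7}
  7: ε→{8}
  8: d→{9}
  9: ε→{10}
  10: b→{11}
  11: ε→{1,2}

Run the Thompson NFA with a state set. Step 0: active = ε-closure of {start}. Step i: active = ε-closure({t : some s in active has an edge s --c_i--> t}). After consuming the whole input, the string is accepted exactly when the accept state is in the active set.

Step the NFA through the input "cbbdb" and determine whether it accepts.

Answer: ACCEPT

Steps:
S₀ = ε-closure({0}) = {0,1,2}
'c' @ 1: {3,4}
'b' @ 2: {5,6}
'b' @ 3: {7,8}
'd' @ 4: {9,10}
'b' @ 5: {1,2,11}  (accept∈set)
after full input: {1,2,11}  (accept=1 in)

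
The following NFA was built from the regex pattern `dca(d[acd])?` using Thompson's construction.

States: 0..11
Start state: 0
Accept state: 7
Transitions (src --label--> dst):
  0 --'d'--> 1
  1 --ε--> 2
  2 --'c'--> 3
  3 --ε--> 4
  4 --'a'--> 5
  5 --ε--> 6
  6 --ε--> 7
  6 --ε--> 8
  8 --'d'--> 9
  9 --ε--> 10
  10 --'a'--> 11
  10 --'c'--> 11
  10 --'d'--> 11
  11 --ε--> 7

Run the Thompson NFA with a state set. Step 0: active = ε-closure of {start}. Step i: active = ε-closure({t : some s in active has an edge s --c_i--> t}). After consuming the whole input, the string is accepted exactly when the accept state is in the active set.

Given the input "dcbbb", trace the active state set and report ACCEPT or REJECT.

start: ε-closure({0}) = {0}
'd' @ 1: {1,2}
'c' @ 2: {3,4}
'b' @ 3: {}  — dead — no transitions
rest 'bb' ignored (set empty)
after full input: {}  (accept=7 not in)

Answer: REJECT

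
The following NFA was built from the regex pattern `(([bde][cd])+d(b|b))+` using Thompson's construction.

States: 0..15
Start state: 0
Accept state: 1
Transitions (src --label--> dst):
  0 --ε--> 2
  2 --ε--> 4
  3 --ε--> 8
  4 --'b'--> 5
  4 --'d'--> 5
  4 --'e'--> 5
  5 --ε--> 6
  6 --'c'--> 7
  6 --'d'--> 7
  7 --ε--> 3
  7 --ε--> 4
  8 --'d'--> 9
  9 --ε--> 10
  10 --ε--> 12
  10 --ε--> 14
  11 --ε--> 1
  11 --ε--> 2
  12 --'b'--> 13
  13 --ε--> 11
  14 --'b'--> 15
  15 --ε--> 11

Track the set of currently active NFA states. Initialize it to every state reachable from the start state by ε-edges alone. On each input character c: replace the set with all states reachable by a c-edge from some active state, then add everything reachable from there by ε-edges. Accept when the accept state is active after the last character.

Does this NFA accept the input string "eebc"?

start: ε-closure({0}) = {0,2,4}
'e' @ 1: {5,6}
'e' @ 2: {}  — no active states
rest 'bc' ignored (set empty)
end set {} — state 1 not in

Answer: REJECT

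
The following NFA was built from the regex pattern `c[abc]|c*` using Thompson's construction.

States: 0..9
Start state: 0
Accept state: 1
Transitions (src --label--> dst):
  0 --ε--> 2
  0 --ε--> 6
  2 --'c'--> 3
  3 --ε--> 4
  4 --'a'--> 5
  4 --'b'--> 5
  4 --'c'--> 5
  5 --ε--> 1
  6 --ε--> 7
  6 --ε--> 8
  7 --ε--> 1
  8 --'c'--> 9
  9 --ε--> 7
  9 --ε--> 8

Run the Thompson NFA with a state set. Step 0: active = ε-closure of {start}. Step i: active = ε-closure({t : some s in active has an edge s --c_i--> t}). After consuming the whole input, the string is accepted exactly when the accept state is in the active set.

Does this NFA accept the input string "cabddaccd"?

Answer: REJECT

Steps:
S₀ = ε-closure({0}) = {0,1,2,6,7,8}
'c' @ 1: {1,3,4,7,8,9}  [accepting]
'a' @ 2: {1,5}  [accepting]
'b' @ 3: {}  — no active states
rest 'ddaccd' ignored (set empty)
after full input: {}  (accept=1 not in)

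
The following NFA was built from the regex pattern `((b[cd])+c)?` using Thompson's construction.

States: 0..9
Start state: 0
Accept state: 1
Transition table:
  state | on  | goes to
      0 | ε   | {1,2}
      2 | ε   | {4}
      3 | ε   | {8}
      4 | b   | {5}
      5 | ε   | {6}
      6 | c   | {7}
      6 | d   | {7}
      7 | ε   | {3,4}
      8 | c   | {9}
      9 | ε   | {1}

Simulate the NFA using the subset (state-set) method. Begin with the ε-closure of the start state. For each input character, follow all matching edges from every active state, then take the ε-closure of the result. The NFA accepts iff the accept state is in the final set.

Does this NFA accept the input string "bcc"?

Answer: ACCEPT

Steps:
start: ε-closure({0}) = {0,1,2,4}
'b' @ 1: {5,6}
'c' @ 2: {3,4,7,8}
'c' @ 3: {1,9}  (accept∈set)
end set {1,9} — state 1 in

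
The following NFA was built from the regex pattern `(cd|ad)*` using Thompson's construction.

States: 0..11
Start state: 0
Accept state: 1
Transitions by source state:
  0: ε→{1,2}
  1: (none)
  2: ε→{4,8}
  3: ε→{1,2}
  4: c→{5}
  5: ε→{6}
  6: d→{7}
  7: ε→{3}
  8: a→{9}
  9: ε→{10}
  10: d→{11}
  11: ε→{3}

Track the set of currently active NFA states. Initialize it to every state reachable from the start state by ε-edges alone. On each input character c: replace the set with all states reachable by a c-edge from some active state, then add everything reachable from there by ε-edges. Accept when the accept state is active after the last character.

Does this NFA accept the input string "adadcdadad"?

start: ε-closure({0}) = {0,1,2,4,8}
'a' @ 1: {9,10}
'd' @ 2: {1,2,3,4,8,11}  (accept∈set)
'a' @ 3: {9,10}
'd' @ 4: {1,2,3,4,8,11}  (accept∈set)
'c' @ 5: {5,6}
'd' @ 6: {1,2,3,4,7,8}  (accept∈set)
'a' @ 7: {9,10}
'd' @ 8: {1,2,3,4,8,11}  (accept∈set)
'a' @ 9: {9,10}
'd' @ 10: {1,2,3,4,8,11}  (accept∈set)
final: {1,2,3,4,8,11}; accept 1 in set

Answer: ACCEPT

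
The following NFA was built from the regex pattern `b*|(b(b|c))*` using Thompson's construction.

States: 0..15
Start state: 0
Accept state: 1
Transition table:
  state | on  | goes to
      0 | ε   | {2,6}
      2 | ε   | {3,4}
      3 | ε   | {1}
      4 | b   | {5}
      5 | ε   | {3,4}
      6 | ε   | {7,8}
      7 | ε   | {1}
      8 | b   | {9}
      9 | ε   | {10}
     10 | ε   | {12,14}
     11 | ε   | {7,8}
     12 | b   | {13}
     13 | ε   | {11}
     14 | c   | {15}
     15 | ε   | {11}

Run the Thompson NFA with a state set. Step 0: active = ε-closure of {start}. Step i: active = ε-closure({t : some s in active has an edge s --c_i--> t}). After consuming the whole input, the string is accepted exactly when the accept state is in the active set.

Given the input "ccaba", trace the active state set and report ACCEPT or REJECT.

start: ε-closure({0}) = {0,1,2,3,4,6,7,8}
'c' @ 1: {}  — no active states
rest 'caba' ignored (set empty)
final: {}; accept 1 not in set

Answer: REJECT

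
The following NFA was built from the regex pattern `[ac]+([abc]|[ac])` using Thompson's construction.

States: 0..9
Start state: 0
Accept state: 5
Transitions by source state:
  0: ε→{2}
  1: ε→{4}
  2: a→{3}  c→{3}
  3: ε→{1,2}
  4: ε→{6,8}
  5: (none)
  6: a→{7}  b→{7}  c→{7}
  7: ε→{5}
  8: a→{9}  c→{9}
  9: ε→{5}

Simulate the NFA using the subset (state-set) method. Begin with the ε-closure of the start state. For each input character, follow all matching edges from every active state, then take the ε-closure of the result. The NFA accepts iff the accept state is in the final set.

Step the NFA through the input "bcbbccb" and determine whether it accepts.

initial (ε-close {0}): {0,2}
'b' @ 1: {}  — no active states
rest 'cbbccb' ignored (set empty)
after full input: {}  (accept=5 not in)

Answer: REJECT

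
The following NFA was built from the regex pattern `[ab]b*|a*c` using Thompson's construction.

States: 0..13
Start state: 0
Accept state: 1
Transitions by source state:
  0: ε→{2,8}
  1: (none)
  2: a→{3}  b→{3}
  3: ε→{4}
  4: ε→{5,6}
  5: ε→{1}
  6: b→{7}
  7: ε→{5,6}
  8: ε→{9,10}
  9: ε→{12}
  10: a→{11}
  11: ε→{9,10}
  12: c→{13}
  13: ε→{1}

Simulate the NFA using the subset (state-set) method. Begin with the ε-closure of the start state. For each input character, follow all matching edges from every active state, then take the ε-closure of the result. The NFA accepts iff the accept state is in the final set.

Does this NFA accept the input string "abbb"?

Answer: ACCEPT

Derivation:
start: ε-closure({0}) = {0,2,8,9,10,12}
'a' @ 1: {1,3,4,5,6,9,10,11,12}  ✓accept
'b' @ 2: {1,5,6,7}  ✓accept
'b' @ 3: {1,5,6,7}  ✓accept
'b' @ 4: {1,5,6,7}  ✓accept
end set {1,5,6,7} — state 1 in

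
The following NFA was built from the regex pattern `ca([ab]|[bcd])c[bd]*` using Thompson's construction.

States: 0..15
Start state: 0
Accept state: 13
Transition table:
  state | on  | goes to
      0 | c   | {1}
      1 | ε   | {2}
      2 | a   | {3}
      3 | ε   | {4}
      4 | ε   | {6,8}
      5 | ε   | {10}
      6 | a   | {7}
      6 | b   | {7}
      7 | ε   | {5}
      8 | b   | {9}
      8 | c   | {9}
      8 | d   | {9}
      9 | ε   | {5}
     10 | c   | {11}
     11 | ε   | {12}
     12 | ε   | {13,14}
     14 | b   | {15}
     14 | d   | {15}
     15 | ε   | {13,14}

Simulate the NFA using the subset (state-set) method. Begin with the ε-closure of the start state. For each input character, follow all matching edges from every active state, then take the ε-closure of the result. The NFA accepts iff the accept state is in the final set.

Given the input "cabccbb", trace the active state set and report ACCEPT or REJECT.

Answer: REJECT

Steps:
start: ε-closure({0}) = {0}
'c' @ 1: {1,2}
'a' @ 2: {3,4,6,8}
'b' @ 3: {5,7,9,10}
'c' @ 4: {11,12,13,14}  (accept∈set)
'c' @ 5: {}  — state set empty
rest 'bb' ignored (set empty)
final: {}; accept 13 not in set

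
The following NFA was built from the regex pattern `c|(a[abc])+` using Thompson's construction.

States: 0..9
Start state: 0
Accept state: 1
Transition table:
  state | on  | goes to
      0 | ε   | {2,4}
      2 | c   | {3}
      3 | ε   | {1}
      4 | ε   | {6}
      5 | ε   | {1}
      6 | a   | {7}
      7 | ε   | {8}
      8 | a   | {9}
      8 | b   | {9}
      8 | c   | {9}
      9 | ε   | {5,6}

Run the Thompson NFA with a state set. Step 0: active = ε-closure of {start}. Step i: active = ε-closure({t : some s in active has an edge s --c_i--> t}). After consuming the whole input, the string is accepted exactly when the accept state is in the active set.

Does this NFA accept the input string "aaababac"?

start: ε-closure({0}) = {0,2,4,6}
'a' @ 1: {7,8}
'a' @ 2: {1,5,6,9}  (accept∈set)
'a' @ 3: {7,8}
'b' @ 4: {1,5,6,9}  (accept∈set)
'a' @ 5: {7,8}
'b' @ 6: {1,5,6,9}  (accept∈set)
'a' @ 7: {7,8}
'c' @ 8: {1,5,6,9}  (accept∈set)
end set {1,5,6,9} — state 1 in

Answer: ACCEPT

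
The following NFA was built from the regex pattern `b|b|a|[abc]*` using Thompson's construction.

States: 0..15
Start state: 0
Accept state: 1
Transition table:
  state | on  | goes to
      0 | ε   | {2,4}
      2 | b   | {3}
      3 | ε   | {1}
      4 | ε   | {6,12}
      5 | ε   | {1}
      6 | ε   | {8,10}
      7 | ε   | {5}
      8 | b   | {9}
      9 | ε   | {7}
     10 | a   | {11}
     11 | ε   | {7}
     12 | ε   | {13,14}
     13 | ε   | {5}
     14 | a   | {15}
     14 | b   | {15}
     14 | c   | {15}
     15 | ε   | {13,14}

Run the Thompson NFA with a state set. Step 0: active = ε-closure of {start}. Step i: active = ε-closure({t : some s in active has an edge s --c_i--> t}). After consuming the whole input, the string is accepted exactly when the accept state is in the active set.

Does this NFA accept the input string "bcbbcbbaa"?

Answer: ACCEPT

Derivation:
start: ε-closure({0}) = {0,1,2,4,5,6,8,10,12,13,14}
'b' @ 1: {1,3,5,7,9,13,14,15}  [accepting]
'c' @ 2: {1,5,13,14,15}  [accepting]
'b' @ 3: {1,5,13,14,15}  [accepting]
'b' @ 4: {1,5,13,14,15}  [accepting]
'c' @ 5: {1,5,13,14,15}  [accepting]
'b' @ 6: {1,5,13,14,15}  [accepting]
'b' @ 7: {1,5,13,14,15}  [accepting]
'a' @ 8: {1,5,13,14,15}  [accepting]
'a' @ 9: {1,5,13,14,15}  [accepting]
after full input: {1,5,13,14,15}  (accept=1 in)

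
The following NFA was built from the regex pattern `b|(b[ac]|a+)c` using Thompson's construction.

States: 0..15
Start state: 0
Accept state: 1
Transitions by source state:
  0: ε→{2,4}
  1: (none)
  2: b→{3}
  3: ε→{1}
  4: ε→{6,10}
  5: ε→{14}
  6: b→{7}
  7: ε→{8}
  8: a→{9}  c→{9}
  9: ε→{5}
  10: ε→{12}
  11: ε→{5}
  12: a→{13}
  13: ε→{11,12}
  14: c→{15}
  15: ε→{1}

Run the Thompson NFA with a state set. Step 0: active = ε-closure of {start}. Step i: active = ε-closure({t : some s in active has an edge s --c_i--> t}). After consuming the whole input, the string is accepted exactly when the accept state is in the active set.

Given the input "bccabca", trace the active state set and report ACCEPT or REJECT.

initial (ε-close {0}): {0,2,4,6,10,12}
'b' @ 1: {1,3,7,8}  [accepting]
'c' @ 2: {5,9,14}
'c' @ 3: {1,15}  [accepting]
'a' @ 4: {}  — dead — no transitions
rest 'bca' ignored (set empty)
after full input: {}  (accept=1 not in)

Answer: REJECT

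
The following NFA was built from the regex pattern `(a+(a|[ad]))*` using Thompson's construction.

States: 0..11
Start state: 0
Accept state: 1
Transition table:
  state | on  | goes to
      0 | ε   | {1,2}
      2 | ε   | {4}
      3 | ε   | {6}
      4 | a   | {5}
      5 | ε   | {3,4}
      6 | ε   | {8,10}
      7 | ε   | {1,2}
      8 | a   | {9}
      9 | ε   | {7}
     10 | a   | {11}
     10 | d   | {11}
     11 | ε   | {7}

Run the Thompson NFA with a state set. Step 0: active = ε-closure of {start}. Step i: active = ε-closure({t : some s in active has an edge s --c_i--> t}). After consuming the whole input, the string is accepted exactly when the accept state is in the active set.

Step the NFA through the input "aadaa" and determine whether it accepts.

Answer: ACCEPT

Steps:
start: ε-closure({0}) = {0,1,2,4}
'a' @ 1: {3,4,5,6,8,10}
'a' @ 2: {1,2,3,4,5,6,7,8,9,10,11}  ✓accept
'd' @ 3: {1,2,4,7,11}  ✓accept
'a' @ 4: {3,4,5,6,8,10}
'a' @ 5: {1,2,3,4,5,6,7,8,9,10,11}  ✓accept
after full input: {1,2,3,4,5,6,7,8,9,10,11}  (accept=1 in)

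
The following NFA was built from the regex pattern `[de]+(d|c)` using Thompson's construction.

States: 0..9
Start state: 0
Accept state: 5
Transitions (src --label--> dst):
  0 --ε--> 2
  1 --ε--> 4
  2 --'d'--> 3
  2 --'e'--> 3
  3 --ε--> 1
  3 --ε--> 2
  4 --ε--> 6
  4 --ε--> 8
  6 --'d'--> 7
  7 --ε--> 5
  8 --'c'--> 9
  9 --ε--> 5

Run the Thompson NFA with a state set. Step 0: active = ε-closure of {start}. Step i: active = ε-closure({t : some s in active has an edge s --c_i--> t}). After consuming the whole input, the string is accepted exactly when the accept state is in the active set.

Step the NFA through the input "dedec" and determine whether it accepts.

initial (ε-close {0}): {0,2}
'd' @ 1: {1,2,3,4,6,8}
'e' @ 2: {1,2,3,4,6,8}
'd' @ 3: {1,2,3,4,5,6,7,8}  (accept∈set)
'e' @ 4: {1,2,3,4,6,8}
'c' @ 5: {5,9}  (accept∈set)
final: {5,9}; accept 5 in set

Answer: ACCEPT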